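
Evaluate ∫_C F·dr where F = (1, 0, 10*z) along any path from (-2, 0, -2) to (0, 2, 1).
-13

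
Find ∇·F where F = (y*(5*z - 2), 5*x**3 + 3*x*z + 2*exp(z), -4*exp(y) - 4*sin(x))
0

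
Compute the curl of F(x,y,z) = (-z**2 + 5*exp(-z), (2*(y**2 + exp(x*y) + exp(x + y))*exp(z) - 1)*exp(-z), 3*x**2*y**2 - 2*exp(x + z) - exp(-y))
(6*x**2*y - exp(-z) + exp(-y), (2*(-3*x*y**2 - z + exp(x + z))*exp(z) - 5)*exp(-z), 2*y*exp(x*y) + 2*exp(x + y))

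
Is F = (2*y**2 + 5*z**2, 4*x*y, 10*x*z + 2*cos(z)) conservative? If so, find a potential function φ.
Yes, F is conservative. φ = 2*x*y**2 + 5*x*z**2 + 2*sin(z)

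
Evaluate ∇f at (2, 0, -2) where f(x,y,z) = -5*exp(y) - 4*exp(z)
(0, -5, -4*exp(-2))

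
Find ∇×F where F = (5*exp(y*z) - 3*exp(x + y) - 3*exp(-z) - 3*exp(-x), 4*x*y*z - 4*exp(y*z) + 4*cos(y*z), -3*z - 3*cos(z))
(4*y*(-x + exp(y*z) + sin(y*z)), 5*y*exp(y*z) + 3*exp(-z), 4*y*z - 5*z*exp(y*z) + 3*exp(x + y))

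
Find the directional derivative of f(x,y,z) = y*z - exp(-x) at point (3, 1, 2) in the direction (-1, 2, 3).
sqrt(14)*(-1 + 7*exp(3))*exp(-3)/14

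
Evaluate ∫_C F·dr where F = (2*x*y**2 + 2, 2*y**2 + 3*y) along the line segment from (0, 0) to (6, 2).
286/3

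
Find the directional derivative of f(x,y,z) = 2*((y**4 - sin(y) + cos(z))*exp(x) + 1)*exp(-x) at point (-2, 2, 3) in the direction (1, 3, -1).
2*sqrt(11)*(-exp(2) + sin(3) - 3*cos(2) + 96)/11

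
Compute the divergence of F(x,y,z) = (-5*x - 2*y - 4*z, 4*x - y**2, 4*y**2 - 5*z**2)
-2*y - 10*z - 5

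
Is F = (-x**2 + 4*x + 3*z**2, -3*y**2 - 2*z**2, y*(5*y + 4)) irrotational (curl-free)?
No, ∇×F = (10*y + 4*z + 4, 6*z, 0)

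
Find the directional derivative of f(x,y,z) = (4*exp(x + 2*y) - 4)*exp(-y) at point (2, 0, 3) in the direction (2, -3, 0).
4*sqrt(13)*(-exp(2) - 3)/13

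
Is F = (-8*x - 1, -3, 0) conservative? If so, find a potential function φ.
Yes, F is conservative. φ = -4*x**2 - x - 3*y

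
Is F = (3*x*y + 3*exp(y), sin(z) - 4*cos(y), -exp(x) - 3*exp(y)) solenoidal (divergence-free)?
No, ∇·F = 3*y + 4*sin(y)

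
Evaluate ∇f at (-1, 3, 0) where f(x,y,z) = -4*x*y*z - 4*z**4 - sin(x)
(-cos(1), 0, 12)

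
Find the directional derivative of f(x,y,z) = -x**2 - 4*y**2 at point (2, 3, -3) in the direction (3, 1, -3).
-36*sqrt(19)/19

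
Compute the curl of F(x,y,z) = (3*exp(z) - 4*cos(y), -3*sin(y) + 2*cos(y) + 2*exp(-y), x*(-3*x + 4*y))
(4*x, 6*x - 4*y + 3*exp(z), -4*sin(y))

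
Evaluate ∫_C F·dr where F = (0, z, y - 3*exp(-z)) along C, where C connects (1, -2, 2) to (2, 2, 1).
-3*exp(-2) + 3*exp(-1) + 6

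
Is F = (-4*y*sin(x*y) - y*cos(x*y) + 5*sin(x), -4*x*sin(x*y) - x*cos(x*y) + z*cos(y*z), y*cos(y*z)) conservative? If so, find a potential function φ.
Yes, F is conservative. φ = -sin(x*y) + sin(y*z) - 5*cos(x) + 4*cos(x*y)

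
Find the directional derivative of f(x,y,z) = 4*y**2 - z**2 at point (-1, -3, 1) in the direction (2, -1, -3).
15*sqrt(14)/7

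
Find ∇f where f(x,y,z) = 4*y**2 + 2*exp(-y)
(0, 8*y - 2*exp(-y), 0)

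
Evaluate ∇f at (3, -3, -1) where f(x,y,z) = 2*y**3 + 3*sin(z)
(0, 54, 3*cos(1))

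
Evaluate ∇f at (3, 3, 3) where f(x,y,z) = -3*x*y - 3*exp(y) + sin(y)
(-9, -3*exp(3) - 9 + cos(3), 0)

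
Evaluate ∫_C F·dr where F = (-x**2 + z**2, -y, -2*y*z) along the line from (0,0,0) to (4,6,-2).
-50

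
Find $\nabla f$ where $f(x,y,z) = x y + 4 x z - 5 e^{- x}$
(y + 4*z + 5*exp(-x), x, 4*x)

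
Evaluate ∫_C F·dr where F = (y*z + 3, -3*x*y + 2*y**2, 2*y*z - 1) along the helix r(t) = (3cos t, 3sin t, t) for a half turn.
-72 - 9*pi**2/4 + 5*pi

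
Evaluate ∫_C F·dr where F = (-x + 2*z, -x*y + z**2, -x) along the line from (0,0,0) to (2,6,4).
10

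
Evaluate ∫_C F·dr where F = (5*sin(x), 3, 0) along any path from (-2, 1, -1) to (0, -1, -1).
-11 + 5*cos(2)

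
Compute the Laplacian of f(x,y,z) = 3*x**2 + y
6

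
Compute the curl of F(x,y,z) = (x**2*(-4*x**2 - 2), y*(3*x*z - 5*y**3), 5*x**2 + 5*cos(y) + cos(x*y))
(-3*x*y - x*sin(x*y) - 5*sin(y), -10*x + y*sin(x*y), 3*y*z)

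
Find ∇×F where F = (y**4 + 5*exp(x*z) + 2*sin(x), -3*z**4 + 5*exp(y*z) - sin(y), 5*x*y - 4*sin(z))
(5*x - 5*y*exp(y*z) + 12*z**3, 5*x*exp(x*z) - 5*y, -4*y**3)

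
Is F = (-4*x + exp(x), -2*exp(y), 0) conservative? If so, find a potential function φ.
Yes, F is conservative. φ = -2*x**2 + exp(x) - 2*exp(y)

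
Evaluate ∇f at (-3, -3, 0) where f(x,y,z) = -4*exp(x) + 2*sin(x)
(2*cos(3) - 4*exp(-3), 0, 0)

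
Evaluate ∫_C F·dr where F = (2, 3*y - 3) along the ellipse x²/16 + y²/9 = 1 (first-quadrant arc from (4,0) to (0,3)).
-7/2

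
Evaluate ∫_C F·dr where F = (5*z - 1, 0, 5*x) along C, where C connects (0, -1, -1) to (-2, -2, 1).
-8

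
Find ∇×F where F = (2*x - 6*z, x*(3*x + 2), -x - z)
(0, -5, 6*x + 2)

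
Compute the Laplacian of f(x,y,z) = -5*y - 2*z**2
-4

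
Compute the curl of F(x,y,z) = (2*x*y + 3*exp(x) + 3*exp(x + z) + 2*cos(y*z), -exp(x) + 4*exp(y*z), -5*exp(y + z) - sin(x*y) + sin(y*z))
(-x*cos(x*y) - 4*y*exp(y*z) + z*cos(y*z) - 5*exp(y + z), -2*y*sin(y*z) + y*cos(x*y) + 3*exp(x + z), -2*x + 2*z*sin(y*z) - exp(x))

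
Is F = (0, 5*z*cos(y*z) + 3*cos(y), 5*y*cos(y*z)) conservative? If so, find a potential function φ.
Yes, F is conservative. φ = 3*sin(y) + 5*sin(y*z)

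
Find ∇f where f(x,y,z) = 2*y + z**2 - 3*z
(0, 2, 2*z - 3)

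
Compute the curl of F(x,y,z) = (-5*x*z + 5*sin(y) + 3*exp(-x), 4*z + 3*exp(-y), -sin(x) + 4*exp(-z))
(-4, -5*x + cos(x), -5*cos(y))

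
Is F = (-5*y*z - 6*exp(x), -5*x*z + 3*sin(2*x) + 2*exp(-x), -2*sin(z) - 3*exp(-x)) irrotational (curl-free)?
No, ∇×F = (5*x, -5*y - 3*exp(-x), 6*cos(2*x) - 2*exp(-x))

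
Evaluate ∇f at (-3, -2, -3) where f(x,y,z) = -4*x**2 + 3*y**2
(24, -12, 0)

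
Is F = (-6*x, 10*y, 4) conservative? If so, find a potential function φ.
Yes, F is conservative. φ = -3*x**2 + 5*y**2 + 4*z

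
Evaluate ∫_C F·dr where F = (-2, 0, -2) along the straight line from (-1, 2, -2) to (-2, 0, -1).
0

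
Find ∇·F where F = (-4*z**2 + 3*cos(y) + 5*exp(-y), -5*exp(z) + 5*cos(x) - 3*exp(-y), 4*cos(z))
-4*sin(z) + 3*exp(-y)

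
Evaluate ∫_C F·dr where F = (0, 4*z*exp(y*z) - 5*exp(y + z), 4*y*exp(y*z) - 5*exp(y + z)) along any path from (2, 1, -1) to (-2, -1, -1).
-4*exp(-1) - 5*exp(-2) + 5 + 4*E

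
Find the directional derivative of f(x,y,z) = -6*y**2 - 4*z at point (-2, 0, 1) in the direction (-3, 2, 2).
-8*sqrt(17)/17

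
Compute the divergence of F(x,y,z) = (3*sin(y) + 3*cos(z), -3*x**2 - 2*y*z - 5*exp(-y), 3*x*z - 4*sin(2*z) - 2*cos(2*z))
3*x - 2*z + 4*sin(2*z) - 8*cos(2*z) + 5*exp(-y)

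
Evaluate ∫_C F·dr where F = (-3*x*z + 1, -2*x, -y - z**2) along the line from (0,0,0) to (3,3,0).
-6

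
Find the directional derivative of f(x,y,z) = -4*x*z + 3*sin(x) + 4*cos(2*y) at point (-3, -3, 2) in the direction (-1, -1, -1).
-sqrt(3)*(3*cos(3) + 8*sin(6) + 4)/3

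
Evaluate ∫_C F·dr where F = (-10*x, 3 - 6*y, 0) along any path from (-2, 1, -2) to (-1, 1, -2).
15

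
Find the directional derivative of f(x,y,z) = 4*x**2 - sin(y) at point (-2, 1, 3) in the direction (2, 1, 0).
-sqrt(5)*(cos(1) + 32)/5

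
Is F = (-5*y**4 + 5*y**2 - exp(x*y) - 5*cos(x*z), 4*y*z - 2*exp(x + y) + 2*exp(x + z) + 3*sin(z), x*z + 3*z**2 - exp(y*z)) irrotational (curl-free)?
No, ∇×F = (-4*y - z*exp(y*z) - 2*exp(x + z) - 3*cos(z), 5*x*sin(x*z) - z, x*exp(x*y) + 20*y**3 - 10*y - 2*exp(x + y) + 2*exp(x + z))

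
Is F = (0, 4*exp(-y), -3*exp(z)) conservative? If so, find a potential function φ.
Yes, F is conservative. φ = -3*exp(z) - 4*exp(-y)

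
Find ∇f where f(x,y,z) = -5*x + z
(-5, 0, 1)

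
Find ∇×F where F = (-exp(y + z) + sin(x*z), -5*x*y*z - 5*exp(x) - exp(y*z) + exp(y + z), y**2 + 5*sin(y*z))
(5*x*y + y*exp(y*z) + 2*y + 5*z*cos(y*z) - exp(y + z), x*cos(x*z) - exp(y + z), -5*y*z - 5*exp(x) + exp(y + z))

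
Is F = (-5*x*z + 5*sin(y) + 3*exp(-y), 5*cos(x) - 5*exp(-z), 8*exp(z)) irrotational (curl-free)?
No, ∇×F = (-5*exp(-z), -5*x, -5*sin(x) - 5*cos(y) + 3*exp(-y))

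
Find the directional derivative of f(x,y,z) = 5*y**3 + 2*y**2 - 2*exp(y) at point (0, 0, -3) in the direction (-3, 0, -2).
0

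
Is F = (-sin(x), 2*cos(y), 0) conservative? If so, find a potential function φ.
Yes, F is conservative. φ = 2*sin(y) + cos(x)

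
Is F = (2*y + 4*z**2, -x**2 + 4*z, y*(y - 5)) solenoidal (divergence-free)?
Yes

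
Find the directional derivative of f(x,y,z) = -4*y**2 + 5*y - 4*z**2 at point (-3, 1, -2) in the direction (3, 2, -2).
-38*sqrt(17)/17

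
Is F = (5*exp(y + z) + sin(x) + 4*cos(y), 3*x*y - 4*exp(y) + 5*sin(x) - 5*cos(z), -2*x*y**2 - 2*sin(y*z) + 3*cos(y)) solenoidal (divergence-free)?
No, ∇·F = 3*x - 2*y*cos(y*z) - 4*exp(y) + cos(x)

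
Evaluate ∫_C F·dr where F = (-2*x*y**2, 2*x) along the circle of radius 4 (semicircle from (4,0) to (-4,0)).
16*pi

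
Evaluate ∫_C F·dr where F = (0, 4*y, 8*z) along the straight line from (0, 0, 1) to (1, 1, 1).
2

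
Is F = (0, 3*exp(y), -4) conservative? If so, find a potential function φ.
Yes, F is conservative. φ = -4*z + 3*exp(y)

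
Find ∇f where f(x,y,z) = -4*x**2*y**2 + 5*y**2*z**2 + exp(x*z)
(-8*x*y**2 + z*exp(x*z), 2*y*(-4*x**2 + 5*z**2), x*exp(x*z) + 10*y**2*z)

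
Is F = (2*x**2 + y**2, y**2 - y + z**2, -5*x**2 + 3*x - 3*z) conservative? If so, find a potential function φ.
No, ∇×F = (-2*z, 10*x - 3, -2*y) ≠ 0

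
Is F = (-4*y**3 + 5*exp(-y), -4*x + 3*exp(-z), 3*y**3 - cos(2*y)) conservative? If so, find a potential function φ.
No, ∇×F = (9*y**2 + 2*sin(2*y) + 3*exp(-z), 0, 12*y**2 - 4 + 5*exp(-y)) ≠ 0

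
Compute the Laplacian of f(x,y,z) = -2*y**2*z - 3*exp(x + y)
-4*z - 6*exp(x + y)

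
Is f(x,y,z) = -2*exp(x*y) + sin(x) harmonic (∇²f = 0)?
No, ∇²f = -2*x**2*exp(x*y) - 2*y**2*exp(x*y) - sin(x)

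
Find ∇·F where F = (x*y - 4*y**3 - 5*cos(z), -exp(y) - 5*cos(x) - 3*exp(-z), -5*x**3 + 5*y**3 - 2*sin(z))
y - exp(y) - 2*cos(z)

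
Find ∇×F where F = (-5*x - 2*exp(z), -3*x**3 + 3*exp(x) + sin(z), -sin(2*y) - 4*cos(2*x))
(-2*cos(2*y) - cos(z), -2*exp(z) - 8*sin(2*x), -9*x**2 + 3*exp(x))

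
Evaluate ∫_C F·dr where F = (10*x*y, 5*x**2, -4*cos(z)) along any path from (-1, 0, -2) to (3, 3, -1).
-4*sin(2) + 4*sin(1) + 135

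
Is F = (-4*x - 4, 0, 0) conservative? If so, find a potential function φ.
Yes, F is conservative. φ = 2*x*(-x - 2)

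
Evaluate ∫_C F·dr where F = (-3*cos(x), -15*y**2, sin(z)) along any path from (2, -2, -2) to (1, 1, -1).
-45 - 3*sin(1) - cos(1) + cos(2) + 3*sin(2)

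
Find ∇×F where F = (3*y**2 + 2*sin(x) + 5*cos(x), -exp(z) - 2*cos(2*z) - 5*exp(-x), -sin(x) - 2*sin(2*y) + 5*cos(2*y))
(exp(z) - 10*sin(2*y) - 4*sin(2*z) - 4*cos(2*y), cos(x), -6*y + 5*exp(-x))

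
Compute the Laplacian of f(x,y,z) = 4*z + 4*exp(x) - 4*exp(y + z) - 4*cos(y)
4*exp(x) - 8*exp(y + z) + 4*cos(y)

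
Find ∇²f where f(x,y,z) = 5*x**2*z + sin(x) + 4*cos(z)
10*z - sin(x) - 4*cos(z)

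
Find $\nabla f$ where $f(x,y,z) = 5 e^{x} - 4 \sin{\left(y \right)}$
(5*exp(x), -4*cos(y), 0)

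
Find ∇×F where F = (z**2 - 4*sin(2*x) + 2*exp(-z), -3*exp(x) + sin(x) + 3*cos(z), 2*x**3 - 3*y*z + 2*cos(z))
(-3*z + 3*sin(z), -6*x**2 + 2*z - 2*exp(-z), -3*exp(x) + cos(x))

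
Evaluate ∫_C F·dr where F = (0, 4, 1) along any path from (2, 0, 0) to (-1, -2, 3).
-5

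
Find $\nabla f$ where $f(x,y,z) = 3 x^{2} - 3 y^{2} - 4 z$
(6*x, -6*y, -4)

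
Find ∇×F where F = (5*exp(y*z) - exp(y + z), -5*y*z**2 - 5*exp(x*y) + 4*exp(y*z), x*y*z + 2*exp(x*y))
(x*z + 2*x*exp(x*y) + 10*y*z - 4*y*exp(y*z), -y*z - 2*y*exp(x*y) + 5*y*exp(y*z) - exp(y + z), -5*y*exp(x*y) - 5*z*exp(y*z) + exp(y + z))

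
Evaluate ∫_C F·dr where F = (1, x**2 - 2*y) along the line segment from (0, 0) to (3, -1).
-1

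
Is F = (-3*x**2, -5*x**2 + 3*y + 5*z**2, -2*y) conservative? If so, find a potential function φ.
No, ∇×F = (-10*z - 2, 0, -10*x) ≠ 0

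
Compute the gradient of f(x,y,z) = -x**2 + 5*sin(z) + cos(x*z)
(-2*x - z*sin(x*z), 0, -x*sin(x*z) + 5*cos(z))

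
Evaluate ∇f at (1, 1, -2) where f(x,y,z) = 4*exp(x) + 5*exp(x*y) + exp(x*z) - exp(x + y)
((-2 + (9 - E)*exp(3))*exp(-2), E*(5 - E), exp(-2))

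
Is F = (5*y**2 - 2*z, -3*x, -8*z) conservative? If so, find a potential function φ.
No, ∇×F = (0, -2, -10*y - 3) ≠ 0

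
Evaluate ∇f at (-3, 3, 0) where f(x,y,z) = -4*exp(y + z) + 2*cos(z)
(0, -4*exp(3), -4*exp(3))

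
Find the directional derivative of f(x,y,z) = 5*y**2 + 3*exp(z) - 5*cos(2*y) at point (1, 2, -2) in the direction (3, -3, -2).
3*sqrt(22)*(-5*(sin(4) + 2)*exp(2) - 1)*exp(-2)/11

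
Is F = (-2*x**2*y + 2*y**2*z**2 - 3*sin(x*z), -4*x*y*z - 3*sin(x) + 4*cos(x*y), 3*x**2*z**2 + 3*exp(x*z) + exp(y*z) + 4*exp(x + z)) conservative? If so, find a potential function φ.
No, ∇×F = (4*x*y + z*exp(y*z), -6*x*z**2 - 3*x*cos(x*z) + 4*y**2*z - 3*z*exp(x*z) - 4*exp(x + z), 2*x**2 - 4*y*z**2 - 4*y*z - 4*y*sin(x*y) - 3*cos(x)) ≠ 0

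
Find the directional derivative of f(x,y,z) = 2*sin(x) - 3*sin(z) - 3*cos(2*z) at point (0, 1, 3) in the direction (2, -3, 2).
2*sqrt(17)*(6*sin(6) + 2 - 3*cos(3))/17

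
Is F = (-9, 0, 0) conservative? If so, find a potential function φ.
Yes, F is conservative. φ = -9*x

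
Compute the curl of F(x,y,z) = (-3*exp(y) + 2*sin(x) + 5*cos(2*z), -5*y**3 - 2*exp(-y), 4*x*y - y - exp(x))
(4*x - 1, -4*y + exp(x) - 10*sin(2*z), 3*exp(y))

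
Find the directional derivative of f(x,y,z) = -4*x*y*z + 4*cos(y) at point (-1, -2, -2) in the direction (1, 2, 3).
4*sqrt(14)*(-7 + sin(2))/7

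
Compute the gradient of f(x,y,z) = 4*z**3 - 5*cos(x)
(5*sin(x), 0, 12*z**2)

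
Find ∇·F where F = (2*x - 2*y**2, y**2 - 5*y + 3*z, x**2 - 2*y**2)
2*y - 3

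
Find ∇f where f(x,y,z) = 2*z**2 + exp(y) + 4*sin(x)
(4*cos(x), exp(y), 4*z)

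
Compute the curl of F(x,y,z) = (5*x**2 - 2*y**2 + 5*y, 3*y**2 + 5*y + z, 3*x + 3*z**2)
(-1, -3, 4*y - 5)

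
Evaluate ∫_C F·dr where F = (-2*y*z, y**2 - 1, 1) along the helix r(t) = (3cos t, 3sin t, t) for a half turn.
pi*(2 + 9*pi)/2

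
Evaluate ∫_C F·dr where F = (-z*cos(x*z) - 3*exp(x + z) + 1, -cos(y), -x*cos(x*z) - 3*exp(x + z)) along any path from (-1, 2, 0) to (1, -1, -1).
-1 + sin(2) + 3*exp(-1) + 2*sin(1)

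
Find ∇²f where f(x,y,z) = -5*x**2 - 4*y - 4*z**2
-18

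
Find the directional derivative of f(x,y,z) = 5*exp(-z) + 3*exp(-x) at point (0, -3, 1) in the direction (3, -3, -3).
sqrt(3)*(5/3 - E)*exp(-1)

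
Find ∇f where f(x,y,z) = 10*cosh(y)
(0, 10*sinh(y), 0)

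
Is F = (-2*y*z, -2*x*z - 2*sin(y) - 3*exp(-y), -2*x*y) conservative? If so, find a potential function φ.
Yes, F is conservative. φ = -2*x*y*z + 2*cos(y) + 3*exp(-y)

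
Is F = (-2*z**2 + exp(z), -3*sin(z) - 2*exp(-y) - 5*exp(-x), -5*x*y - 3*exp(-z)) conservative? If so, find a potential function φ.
No, ∇×F = (-5*x + 3*cos(z), 5*y - 4*z + exp(z), 5*exp(-x)) ≠ 0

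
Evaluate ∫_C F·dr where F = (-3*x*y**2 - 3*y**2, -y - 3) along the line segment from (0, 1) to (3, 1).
-45/2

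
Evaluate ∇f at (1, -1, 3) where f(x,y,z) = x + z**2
(1, 0, 6)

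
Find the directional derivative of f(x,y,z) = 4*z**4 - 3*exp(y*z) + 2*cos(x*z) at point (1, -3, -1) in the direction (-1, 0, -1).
sqrt(2)*(16 - 9*exp(3))/2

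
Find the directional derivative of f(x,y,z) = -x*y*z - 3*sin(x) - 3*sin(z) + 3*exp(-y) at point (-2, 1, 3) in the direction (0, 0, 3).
2 - 3*cos(3)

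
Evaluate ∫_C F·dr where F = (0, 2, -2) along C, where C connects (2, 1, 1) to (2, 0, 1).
-2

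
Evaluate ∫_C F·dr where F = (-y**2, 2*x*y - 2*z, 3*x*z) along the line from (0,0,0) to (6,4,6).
224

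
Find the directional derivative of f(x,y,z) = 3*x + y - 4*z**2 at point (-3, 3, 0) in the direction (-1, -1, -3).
-4*sqrt(11)/11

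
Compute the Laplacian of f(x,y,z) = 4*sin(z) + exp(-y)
-4*sin(z) + exp(-y)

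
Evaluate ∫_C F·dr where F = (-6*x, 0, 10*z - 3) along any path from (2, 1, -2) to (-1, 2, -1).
-9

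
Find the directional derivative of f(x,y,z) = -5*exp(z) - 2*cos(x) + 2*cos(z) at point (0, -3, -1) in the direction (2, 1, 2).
-10*exp(-1)/3 + 4*sin(1)/3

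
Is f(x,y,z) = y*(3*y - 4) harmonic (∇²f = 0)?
No, ∇²f = 6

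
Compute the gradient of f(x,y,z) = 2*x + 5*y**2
(2, 10*y, 0)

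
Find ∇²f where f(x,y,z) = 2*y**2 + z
4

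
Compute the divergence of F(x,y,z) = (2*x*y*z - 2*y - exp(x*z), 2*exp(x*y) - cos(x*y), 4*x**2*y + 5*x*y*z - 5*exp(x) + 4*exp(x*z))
5*x*y + 2*x*exp(x*y) + 4*x*exp(x*z) + x*sin(x*y) + 2*y*z - z*exp(x*z)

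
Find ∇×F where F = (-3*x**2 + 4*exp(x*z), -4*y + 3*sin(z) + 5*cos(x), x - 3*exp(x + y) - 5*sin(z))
(-3*exp(x + y) - 3*cos(z), 4*x*exp(x*z) + 3*exp(x + y) - 1, -5*sin(x))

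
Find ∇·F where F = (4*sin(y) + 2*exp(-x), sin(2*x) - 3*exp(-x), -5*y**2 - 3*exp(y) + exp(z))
exp(z) - 2*exp(-x)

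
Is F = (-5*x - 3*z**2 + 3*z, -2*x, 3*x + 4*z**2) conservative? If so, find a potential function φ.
No, ∇×F = (0, -6*z, -2) ≠ 0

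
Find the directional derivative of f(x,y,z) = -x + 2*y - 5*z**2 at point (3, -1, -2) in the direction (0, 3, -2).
-34*sqrt(13)/13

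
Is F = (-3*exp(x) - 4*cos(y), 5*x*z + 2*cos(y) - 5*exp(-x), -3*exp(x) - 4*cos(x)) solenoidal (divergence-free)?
No, ∇·F = -3*exp(x) - 2*sin(y)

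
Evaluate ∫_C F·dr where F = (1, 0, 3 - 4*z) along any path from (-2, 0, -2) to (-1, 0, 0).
15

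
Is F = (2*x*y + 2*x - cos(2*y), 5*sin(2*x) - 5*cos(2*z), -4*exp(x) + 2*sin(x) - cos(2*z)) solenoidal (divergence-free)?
No, ∇·F = 2*y + 2*sin(2*z) + 2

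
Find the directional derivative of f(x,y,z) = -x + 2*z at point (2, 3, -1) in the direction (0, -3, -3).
-sqrt(2)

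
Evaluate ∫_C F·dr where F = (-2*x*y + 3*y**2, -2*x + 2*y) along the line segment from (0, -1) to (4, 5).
36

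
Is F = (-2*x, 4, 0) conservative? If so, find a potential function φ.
Yes, F is conservative. φ = -x**2 + 4*y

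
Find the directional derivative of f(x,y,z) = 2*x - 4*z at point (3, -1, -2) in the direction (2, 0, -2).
3*sqrt(2)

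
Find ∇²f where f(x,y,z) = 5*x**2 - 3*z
10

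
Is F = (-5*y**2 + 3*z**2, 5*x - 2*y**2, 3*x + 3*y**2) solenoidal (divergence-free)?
No, ∇·F = -4*y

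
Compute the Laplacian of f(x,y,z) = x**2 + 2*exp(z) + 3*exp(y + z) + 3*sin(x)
2*exp(z) + 6*exp(y + z) - 3*sin(x) + 2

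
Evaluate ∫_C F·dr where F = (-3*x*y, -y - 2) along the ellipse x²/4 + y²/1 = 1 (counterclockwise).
0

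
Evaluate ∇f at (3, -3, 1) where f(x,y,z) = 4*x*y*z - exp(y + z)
(-12, 12 - exp(-2), -36 - exp(-2))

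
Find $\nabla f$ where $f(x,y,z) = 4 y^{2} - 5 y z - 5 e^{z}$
(0, 8*y - 5*z, -5*y - 5*exp(z))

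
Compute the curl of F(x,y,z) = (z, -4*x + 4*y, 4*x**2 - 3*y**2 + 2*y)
(2 - 6*y, 1 - 8*x, -4)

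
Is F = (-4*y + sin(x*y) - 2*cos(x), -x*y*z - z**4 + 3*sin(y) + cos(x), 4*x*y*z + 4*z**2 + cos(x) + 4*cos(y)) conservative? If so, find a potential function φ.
No, ∇×F = (x*y + 4*x*z + 4*z**3 - 4*sin(y), -4*y*z + sin(x), -x*cos(x*y) - y*z - sin(x) + 4) ≠ 0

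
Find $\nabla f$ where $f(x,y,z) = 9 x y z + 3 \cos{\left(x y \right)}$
(3*y*(3*z - sin(x*y)), 3*x*(3*z - sin(x*y)), 9*x*y)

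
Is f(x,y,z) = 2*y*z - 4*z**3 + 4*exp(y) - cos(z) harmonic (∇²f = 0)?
No, ∇²f = -24*z + 4*exp(y) + cos(z)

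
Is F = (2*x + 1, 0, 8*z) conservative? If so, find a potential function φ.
Yes, F is conservative. φ = x**2 + x + 4*z**2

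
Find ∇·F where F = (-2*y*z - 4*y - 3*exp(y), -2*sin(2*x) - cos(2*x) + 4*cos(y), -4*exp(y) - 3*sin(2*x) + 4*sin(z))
-4*sin(y) + 4*cos(z)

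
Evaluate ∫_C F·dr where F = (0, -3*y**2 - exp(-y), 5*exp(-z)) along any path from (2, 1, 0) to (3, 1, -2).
5 - 5*exp(2)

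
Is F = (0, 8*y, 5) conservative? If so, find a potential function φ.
Yes, F is conservative. φ = 4*y**2 + 5*z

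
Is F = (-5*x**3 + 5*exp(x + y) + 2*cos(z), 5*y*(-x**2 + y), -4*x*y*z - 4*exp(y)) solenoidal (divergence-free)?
No, ∇·F = -20*x**2 - 4*x*y + 10*y + 5*exp(x + y)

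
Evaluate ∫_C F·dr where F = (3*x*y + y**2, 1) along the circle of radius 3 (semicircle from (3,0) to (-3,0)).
-36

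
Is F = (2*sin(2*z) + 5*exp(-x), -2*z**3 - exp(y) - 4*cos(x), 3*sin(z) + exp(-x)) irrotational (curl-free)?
No, ∇×F = (6*z**2, 4*cos(2*z) + exp(-x), 4*sin(x))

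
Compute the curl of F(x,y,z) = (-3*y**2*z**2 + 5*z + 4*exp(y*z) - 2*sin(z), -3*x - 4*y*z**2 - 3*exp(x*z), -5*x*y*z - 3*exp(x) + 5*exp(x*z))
(-5*x*z + 3*x*exp(x*z) + 8*y*z, -6*y**2*z + 5*y*z + 4*y*exp(y*z) - 5*z*exp(x*z) + 3*exp(x) - 2*cos(z) + 5, 6*y*z**2 - 3*z*exp(x*z) - 4*z*exp(y*z) - 3)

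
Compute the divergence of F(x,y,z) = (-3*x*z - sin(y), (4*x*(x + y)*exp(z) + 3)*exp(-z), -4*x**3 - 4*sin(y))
4*x - 3*z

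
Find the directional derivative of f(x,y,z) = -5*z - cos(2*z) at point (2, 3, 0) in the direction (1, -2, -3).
15*sqrt(14)/14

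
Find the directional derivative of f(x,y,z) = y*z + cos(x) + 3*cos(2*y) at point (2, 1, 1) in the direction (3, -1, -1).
sqrt(11)*(-2 + 3*sin(2))/11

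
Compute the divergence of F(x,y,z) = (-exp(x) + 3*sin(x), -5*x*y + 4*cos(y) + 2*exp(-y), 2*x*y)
-5*x - exp(x) - 4*sin(y) + 3*cos(x) - 2*exp(-y)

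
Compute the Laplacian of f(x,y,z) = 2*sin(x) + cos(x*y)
-x**2*cos(x*y) - y**2*cos(x*y) - 2*sin(x)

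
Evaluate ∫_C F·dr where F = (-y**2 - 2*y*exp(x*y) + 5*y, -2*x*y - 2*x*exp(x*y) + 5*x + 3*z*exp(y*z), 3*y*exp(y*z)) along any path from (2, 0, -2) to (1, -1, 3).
-7 - 2*exp(-1) + 3*exp(-3)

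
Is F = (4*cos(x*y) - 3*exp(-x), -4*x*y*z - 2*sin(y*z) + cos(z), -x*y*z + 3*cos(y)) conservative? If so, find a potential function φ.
No, ∇×F = (4*x*y - x*z + 2*y*cos(y*z) - 3*sin(y) + sin(z), y*z, 4*x*sin(x*y) - 4*y*z) ≠ 0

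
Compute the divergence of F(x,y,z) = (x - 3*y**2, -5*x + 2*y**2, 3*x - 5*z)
4*y - 4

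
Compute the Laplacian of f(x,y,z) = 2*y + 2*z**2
4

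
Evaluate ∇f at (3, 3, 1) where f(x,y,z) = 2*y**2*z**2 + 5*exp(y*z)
(0, 12 + 5*exp(3), 36 + 15*exp(3))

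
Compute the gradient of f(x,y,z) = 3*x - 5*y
(3, -5, 0)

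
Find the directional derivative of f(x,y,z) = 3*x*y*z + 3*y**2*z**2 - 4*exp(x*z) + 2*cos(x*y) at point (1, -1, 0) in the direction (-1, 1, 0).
2*sqrt(2)*sin(1)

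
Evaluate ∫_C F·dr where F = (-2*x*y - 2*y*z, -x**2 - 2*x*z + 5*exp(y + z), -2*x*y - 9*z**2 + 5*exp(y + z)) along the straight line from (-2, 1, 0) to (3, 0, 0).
9 - 5*E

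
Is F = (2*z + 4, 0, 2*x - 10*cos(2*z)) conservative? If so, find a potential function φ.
Yes, F is conservative. φ = 2*x*z + 4*x - 5*sin(2*z)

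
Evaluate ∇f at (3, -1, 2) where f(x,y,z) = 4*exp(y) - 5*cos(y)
(0, -5*sin(1) + 4*exp(-1), 0)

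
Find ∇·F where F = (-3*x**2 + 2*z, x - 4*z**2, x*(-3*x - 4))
-6*x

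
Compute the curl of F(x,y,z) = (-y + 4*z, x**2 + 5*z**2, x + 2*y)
(2 - 10*z, 3, 2*x + 1)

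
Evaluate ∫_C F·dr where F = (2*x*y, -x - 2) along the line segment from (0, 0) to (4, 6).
40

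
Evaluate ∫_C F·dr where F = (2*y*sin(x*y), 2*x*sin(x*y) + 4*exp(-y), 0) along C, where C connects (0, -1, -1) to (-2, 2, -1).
-4*exp(-2) - 2*cos(4) + 2 + 4*E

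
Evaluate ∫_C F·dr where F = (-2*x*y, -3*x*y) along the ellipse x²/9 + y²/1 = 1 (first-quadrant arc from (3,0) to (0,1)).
3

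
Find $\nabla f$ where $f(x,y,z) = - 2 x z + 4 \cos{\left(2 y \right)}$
(-2*z, -8*sin(2*y), -2*x)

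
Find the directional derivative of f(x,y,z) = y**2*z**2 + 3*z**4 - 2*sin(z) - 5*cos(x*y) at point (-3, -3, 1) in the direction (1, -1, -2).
sqrt(6)*(-27 + 2*cos(1))/3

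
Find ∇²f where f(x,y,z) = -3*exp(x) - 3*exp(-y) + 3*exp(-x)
-3*exp(x) - 3*exp(-y) + 3*exp(-x)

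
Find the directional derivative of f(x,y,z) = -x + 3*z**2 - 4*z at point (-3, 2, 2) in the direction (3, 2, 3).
21*sqrt(22)/22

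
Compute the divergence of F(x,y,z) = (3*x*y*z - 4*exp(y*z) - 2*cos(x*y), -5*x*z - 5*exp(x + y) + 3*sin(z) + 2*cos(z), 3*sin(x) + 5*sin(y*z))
3*y*z + 2*y*sin(x*y) + 5*y*cos(y*z) - 5*exp(x + y)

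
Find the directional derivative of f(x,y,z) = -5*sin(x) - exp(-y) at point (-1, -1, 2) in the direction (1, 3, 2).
sqrt(14)*(-5*cos(1) + 3*E)/14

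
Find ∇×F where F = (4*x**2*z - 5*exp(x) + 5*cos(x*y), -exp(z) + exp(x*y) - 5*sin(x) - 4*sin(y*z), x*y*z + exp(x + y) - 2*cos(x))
(x*z + 4*y*cos(y*z) + exp(z) + exp(x + y), 4*x**2 - y*z - exp(x + y) - 2*sin(x), 5*x*sin(x*y) + y*exp(x*y) - 5*cos(x))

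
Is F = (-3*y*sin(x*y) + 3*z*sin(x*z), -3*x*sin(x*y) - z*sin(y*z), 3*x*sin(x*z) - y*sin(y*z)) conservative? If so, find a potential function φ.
Yes, F is conservative. φ = 3*cos(x*y) - 3*cos(x*z) + cos(y*z)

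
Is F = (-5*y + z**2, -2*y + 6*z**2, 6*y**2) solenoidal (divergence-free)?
No, ∇·F = -2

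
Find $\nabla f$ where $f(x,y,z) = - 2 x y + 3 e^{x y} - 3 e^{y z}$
(y*(3*exp(x*y) - 2), 3*x*exp(x*y) - 2*x - 3*z*exp(y*z), -3*y*exp(y*z))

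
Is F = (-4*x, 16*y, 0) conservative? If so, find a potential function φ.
Yes, F is conservative. φ = -2*x**2 + 8*y**2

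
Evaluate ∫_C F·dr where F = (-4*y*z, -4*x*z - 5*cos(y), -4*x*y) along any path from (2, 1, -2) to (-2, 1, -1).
-24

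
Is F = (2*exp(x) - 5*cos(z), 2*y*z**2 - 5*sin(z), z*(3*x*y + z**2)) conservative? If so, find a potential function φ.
No, ∇×F = (3*x*z - 4*y*z + 5*cos(z), -3*y*z + 5*sin(z), 0) ≠ 0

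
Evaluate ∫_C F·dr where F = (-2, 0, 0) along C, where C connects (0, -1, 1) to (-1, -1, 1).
2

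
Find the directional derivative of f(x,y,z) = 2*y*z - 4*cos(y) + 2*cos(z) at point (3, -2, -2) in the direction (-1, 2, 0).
-8*sqrt(5)*(sin(2) + 1)/5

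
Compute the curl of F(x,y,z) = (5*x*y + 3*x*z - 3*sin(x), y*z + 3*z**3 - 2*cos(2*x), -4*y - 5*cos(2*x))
(-y - 9*z**2 - 4, 3*x - 10*sin(2*x), -5*x + 4*sin(2*x))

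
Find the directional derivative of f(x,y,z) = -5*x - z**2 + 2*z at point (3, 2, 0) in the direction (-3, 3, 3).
7*sqrt(3)/3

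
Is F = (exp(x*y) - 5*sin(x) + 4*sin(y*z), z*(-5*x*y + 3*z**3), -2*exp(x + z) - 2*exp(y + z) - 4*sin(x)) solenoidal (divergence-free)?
No, ∇·F = -5*x*z + y*exp(x*y) - 2*exp(x + z) - 2*exp(y + z) - 5*cos(x)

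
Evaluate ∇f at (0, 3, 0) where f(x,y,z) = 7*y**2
(0, 42, 0)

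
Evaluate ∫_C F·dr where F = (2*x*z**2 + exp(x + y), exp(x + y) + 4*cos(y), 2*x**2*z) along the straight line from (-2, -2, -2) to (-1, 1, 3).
-6 - exp(-4) + 4*sin(1) + 4*sin(2)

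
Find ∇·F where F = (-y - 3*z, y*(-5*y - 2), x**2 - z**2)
-10*y - 2*z - 2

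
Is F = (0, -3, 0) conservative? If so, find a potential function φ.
Yes, F is conservative. φ = -3*y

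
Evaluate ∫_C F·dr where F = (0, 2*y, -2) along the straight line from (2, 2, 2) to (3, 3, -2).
13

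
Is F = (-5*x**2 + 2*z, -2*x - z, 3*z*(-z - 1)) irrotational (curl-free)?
No, ∇×F = (1, 2, -2)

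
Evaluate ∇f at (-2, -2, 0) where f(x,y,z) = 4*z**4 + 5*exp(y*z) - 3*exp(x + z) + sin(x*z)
(-3*exp(-2), 0, -12 - 3*exp(-2))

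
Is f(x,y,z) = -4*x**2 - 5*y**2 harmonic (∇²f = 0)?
No, ∇²f = -18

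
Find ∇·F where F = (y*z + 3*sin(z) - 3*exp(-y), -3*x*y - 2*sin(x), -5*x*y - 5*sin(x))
-3*x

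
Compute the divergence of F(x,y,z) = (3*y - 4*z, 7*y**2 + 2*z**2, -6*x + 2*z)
14*y + 2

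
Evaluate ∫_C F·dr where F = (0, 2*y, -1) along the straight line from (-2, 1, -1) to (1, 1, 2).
-3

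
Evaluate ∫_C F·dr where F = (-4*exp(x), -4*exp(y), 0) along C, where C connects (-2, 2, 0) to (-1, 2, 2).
4*(1 - E)*exp(-2)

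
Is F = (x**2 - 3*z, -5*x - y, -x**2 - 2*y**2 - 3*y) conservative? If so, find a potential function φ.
No, ∇×F = (-4*y - 3, 2*x - 3, -5) ≠ 0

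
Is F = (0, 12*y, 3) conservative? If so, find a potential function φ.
Yes, F is conservative. φ = 6*y**2 + 3*z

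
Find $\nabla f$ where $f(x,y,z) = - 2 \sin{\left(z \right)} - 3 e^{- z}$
(0, 0, -2*cos(z) + 3*exp(-z))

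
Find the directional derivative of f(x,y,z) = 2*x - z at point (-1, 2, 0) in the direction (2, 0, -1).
sqrt(5)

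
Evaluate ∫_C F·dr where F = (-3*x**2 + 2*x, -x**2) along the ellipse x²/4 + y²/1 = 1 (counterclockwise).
0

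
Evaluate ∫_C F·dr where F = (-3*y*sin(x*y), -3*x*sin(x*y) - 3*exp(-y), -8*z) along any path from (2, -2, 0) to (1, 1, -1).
-3*exp(2) - 4 + 3*exp(-1) + 3*cos(1) - 3*cos(4)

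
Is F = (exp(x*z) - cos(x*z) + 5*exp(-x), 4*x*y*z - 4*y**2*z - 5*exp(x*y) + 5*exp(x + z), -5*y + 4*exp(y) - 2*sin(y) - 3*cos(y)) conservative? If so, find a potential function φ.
No, ∇×F = (-4*x*y + 4*y**2 + 4*exp(y) - 5*exp(x + z) + 3*sin(y) - 2*cos(y) - 5, x*(exp(x*z) + sin(x*z)), 4*y*z - 5*y*exp(x*y) + 5*exp(x + z)) ≠ 0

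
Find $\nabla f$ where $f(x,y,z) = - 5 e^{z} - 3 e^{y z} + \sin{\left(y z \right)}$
(0, z*(-3*exp(y*z) + cos(y*z)), -3*y*exp(y*z) + y*cos(y*z) - 5*exp(z))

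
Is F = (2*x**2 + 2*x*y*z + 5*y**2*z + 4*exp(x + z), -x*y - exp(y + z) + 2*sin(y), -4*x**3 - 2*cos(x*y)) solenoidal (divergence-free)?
No, ∇·F = 3*x + 2*y*z + 4*exp(x + z) - exp(y + z) + 2*cos(y)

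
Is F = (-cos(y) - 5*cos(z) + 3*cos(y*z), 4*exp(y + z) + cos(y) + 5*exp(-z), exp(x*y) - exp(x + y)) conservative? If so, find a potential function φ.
No, ∇×F = (((x*exp(x*y) - exp(x + y) - 4*exp(y + z))*exp(z) + 5)*exp(-z), -y*exp(x*y) - 3*y*sin(y*z) + exp(x + y) + 5*sin(z), 3*z*sin(y*z) - sin(y)) ≠ 0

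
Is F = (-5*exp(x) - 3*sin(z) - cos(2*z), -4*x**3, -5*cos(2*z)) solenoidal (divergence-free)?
No, ∇·F = -5*exp(x) + 10*sin(2*z)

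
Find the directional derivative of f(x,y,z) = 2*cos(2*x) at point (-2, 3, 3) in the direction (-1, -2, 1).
-2*sqrt(6)*sin(4)/3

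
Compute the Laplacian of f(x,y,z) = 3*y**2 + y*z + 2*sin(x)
6 - 2*sin(x)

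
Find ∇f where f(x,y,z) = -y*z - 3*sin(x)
(-3*cos(x), -z, -y)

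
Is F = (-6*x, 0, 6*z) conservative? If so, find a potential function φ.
Yes, F is conservative. φ = -3*x**2 + 3*z**2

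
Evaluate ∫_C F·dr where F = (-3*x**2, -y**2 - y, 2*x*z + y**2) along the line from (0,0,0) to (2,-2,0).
-22/3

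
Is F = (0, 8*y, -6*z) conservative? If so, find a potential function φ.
Yes, F is conservative. φ = 4*y**2 - 3*z**2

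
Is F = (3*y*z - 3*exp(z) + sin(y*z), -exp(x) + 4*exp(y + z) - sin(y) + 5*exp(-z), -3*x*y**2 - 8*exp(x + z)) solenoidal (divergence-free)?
No, ∇·F = -8*exp(x + z) + 4*exp(y + z) - cos(y)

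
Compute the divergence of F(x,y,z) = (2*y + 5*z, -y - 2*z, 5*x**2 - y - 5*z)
-6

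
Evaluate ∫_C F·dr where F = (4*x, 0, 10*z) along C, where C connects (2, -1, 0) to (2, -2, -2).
20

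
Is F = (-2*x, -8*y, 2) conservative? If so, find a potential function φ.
Yes, F is conservative. φ = -x**2 - 4*y**2 + 2*z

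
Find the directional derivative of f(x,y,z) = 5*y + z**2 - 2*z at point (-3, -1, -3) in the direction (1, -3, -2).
sqrt(14)/14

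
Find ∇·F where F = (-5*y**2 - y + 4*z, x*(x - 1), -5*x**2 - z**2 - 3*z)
-2*z - 3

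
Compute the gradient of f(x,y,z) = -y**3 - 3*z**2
(0, -3*y**2, -6*z)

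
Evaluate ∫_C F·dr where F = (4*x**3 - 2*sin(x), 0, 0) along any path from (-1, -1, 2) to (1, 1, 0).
0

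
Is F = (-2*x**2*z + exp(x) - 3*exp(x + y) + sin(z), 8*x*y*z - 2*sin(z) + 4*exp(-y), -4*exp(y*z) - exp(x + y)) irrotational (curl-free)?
No, ∇×F = (-8*x*y - 4*z*exp(y*z) - exp(x + y) + 2*cos(z), -2*x**2 + exp(x + y) + cos(z), 8*y*z + 3*exp(x + y))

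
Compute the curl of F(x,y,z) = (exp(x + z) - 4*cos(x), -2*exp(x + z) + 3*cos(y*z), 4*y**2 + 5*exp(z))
(3*y*sin(y*z) + 8*y + 2*exp(x + z), exp(x + z), -2*exp(x + z))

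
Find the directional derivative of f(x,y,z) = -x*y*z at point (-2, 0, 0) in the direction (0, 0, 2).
0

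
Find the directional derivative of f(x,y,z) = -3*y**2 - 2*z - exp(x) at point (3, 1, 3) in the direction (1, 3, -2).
sqrt(14)*(-exp(3) - 14)/14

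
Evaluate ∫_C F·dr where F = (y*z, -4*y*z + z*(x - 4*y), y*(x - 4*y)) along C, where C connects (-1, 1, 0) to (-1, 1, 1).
-5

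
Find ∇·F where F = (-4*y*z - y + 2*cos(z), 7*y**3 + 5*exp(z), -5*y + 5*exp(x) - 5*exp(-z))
21*y**2 + 5*exp(-z)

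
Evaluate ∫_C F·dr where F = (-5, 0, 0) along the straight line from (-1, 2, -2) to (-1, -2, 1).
0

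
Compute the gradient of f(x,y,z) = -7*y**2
(0, -14*y, 0)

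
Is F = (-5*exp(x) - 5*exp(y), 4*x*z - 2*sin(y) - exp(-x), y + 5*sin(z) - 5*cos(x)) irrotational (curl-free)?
No, ∇×F = (1 - 4*x, -5*sin(x), 4*z + 5*exp(y) + exp(-x))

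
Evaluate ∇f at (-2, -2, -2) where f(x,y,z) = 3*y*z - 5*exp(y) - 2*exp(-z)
(0, -6 - 5*exp(-2), -6 + 2*exp(2))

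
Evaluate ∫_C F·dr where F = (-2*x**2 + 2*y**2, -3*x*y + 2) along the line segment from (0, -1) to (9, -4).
-975/2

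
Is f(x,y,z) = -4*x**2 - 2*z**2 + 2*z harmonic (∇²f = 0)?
No, ∇²f = -12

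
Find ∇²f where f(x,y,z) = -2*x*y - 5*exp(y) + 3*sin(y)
-5*exp(y) - 3*sin(y)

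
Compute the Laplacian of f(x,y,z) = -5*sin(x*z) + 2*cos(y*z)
5*x**2*sin(x*z) - 2*y**2*cos(y*z) + 5*z**2*sin(x*z) - 2*z**2*cos(y*z)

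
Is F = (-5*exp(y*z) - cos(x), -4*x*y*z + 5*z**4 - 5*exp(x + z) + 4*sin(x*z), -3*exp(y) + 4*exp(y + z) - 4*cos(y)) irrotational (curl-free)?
No, ∇×F = (4*x*y - 4*x*cos(x*z) - 20*z**3 - 3*exp(y) + 5*exp(x + z) + 4*exp(y + z) + 4*sin(y), -5*y*exp(y*z), -4*y*z + 5*z*exp(y*z) + 4*z*cos(x*z) - 5*exp(x + z))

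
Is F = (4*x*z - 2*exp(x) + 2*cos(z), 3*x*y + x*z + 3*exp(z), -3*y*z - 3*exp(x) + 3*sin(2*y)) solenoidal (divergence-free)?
No, ∇·F = 3*x - 3*y + 4*z - 2*exp(x)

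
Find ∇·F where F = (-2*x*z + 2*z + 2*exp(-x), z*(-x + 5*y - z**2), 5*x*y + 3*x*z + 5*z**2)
3*x + 13*z - 2*exp(-x)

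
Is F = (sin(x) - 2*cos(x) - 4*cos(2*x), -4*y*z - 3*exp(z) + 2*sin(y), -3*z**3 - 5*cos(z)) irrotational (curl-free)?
No, ∇×F = (4*y + 3*exp(z), 0, 0)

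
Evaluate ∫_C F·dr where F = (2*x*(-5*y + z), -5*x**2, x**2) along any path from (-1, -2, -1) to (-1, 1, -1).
-15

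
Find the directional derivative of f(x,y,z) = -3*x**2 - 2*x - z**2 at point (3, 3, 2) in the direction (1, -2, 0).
-4*sqrt(5)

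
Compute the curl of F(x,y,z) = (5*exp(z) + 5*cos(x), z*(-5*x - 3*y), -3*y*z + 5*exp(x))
(5*x + 3*y - 3*z, -5*exp(x) + 5*exp(z), -5*z)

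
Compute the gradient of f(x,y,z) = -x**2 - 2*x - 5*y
(-2*x - 2, -5, 0)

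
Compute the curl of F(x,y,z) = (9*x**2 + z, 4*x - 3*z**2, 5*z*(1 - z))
(6*z, 1, 4)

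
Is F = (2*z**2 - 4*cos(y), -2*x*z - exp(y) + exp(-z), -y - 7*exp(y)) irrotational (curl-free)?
No, ∇×F = (2*x - 7*exp(y) - 1 + exp(-z), 4*z, -2*z - 4*sin(y))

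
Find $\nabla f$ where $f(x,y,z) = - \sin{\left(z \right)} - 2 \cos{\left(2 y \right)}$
(0, 4*sin(2*y), -cos(z))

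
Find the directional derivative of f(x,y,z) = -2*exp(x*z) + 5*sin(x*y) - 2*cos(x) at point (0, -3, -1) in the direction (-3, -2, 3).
39*sqrt(22)/22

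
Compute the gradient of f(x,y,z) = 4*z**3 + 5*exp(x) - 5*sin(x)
(5*exp(x) - 5*cos(x), 0, 12*z**2)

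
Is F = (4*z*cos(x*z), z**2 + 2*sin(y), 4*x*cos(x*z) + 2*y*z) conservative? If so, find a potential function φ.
Yes, F is conservative. φ = y*z**2 + 4*sin(x*z) - 2*cos(y)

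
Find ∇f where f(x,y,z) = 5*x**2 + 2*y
(10*x, 2, 0)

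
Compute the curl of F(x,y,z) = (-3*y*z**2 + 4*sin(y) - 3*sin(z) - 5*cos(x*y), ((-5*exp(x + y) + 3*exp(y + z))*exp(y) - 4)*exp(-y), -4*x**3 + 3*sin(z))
(-3*exp(y + z), 12*x**2 - 6*y*z - 3*cos(z), -5*x*sin(x*y) + 3*z**2 - 5*exp(x + y) - 4*cos(y))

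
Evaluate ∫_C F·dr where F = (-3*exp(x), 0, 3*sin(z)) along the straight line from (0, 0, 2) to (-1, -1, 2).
3 - 3*exp(-1)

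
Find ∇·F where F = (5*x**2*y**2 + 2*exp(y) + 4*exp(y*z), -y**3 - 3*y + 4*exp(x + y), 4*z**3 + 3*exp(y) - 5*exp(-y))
10*x*y**2 - 3*y**2 + 12*z**2 + 4*exp(x + y) - 3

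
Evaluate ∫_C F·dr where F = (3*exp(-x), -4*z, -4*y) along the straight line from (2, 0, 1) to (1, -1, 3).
-3*exp(-1) + 3*exp(-2) + 12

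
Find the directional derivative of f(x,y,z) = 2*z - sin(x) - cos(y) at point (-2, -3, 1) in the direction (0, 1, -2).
-sqrt(5)*(sin(3) + 4)/5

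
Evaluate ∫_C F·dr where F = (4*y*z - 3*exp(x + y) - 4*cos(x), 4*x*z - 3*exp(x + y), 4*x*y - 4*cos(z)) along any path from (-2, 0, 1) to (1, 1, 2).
-6*sinh(2) - 8*sin(2) + 8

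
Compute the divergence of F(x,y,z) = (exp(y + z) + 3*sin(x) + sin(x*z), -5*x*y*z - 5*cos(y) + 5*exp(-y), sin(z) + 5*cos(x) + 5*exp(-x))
-5*x*z + z*cos(x*z) + 5*sin(y) + 3*cos(x) + cos(z) - 5*exp(-y)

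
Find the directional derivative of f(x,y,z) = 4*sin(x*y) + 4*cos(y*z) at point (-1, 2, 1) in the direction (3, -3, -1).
4*sqrt(19)*(9*cos(2) + 5*sin(2))/19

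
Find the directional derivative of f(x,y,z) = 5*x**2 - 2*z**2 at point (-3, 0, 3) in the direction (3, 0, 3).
-21*sqrt(2)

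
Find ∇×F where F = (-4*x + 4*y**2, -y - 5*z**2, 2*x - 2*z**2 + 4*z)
(10*z, -2, -8*y)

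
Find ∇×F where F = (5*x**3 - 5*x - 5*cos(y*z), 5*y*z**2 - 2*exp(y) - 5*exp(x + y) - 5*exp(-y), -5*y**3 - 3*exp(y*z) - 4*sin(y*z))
(-15*y**2 - 10*y*z - 3*z*exp(y*z) - 4*z*cos(y*z), 5*y*sin(y*z), -5*z*sin(y*z) - 5*exp(x + y))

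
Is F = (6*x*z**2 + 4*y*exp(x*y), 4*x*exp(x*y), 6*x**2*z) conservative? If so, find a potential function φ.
Yes, F is conservative. φ = 3*x**2*z**2 + 4*exp(x*y)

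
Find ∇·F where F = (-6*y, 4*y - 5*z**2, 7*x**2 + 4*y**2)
4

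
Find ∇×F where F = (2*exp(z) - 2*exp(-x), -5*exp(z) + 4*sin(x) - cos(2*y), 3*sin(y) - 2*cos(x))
(5*exp(z) + 3*cos(y), 2*exp(z) - 2*sin(x), 4*cos(x))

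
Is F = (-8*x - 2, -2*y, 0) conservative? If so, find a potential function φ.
Yes, F is conservative. φ = -4*x**2 - 2*x - y**2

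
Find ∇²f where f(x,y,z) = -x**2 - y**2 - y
-4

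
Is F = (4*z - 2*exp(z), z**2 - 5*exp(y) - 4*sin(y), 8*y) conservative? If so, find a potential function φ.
No, ∇×F = (8 - 2*z, 4 - 2*exp(z), 0) ≠ 0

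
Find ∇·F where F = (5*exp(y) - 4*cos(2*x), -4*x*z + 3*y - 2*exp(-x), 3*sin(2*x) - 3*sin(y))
8*sin(2*x) + 3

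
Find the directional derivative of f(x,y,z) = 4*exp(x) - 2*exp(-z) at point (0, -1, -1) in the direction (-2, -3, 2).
4*sqrt(17)*(-2 + E)/17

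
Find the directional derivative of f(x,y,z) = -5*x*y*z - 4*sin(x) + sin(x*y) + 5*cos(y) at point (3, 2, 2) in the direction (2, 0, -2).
sqrt(2)*(cos(6) - 2*cos(3) + 5)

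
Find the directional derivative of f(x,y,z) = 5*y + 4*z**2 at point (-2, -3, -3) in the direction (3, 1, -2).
53*sqrt(14)/14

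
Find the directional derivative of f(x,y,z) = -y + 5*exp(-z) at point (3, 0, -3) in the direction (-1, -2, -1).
sqrt(6)*(2 + 5*exp(3))/6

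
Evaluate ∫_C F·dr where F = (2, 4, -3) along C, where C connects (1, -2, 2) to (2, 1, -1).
23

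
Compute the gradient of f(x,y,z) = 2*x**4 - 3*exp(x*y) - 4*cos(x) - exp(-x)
(8*x**3 - 3*y*exp(x*y) + 4*sin(x) + exp(-x), -3*x*exp(x*y), 0)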